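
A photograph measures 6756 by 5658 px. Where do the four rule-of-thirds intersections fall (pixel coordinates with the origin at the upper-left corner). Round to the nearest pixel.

(2252, 1886), (4504, 1886), (2252, 3772), (4504, 3772)

One third of 6756 is 2252; one third of 5658 is 1886.
Vertical third lines at x = 2252 and x = 4504; horizontal third lines at y = 1886 and y = 3772.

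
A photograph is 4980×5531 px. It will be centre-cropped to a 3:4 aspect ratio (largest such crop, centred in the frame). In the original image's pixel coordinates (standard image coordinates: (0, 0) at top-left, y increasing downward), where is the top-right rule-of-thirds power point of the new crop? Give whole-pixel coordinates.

(3181, 1844)

4980/5531 > 3/4, so the 3:4 crop keeps the full height 5531 and trims width to 5531 × 3/4 = 4148.25 px.
Left offset = (4980 − 4148.25)/2 = 415.88 px; top offset = 0.
Top-right is two-thirds across and one-third down within the crop:
x = 415.88 + 2 × 4148.25/3 ≈ 3181; y = 0.00 + 1 × 5531.00/3 ≈ 1844.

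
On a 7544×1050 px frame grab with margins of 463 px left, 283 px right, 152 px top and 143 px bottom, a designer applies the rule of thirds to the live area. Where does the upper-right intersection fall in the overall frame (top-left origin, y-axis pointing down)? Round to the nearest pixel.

(4995, 404)

Content width = 7544 − 463 − 283 = 6798 px; content height = 1050 − 152 − 143 = 755 px.
Upper-right is two-thirds across and one-third down within the live area.
x = 463 + 2 × 6798/3 = 463 + 4532.00 ≈ 4995
y = 152 + 1 × 755/3 = 152 + 251.67 ≈ 404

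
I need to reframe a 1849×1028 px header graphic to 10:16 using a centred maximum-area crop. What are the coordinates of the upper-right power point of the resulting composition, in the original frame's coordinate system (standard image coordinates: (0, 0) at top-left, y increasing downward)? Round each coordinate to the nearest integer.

1849/1028 > 10/16, so the 10:16 crop keeps the full height 1028 and trims width to 1028 × 10/16 = 642.50 px.
Left offset = (1849 − 642.50)/2 = 603.25 px; top offset = 0.
Upper-right is two-thirds across and one-third down within the crop:
x = 603.25 + 2 × 642.50/3 ≈ 1032; y = 0.00 + 1 × 1028.00/3 ≈ 343.

(1032, 343)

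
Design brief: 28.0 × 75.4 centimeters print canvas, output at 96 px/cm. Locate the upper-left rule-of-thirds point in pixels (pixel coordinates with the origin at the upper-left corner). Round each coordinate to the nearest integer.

(896, 2413)

In pixels the canvas is 28.0 × 96 = 2688 wide and 75.4 × 96 = 7238.4 tall.
The upper-left point is one-third across and one-third down:
x = 1 × 2688/3 ≈ 896; y = 1 × 7238.4/3 ≈ 2413.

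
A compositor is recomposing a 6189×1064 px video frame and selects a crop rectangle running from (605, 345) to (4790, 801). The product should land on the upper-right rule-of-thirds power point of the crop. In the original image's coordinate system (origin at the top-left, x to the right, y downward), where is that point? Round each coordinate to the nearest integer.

Crop width = 4790 − 605 = 4185 px; one third is 1395.00 px.
Crop height = 801 − 345 = 456 px; one third is 152.00 px.
The upper-right point is two-thirds across and one-third down within the crop:
x = 605 + 2 × 1395.00 ≈ 3395; y = 345 + 1 × 152.00 ≈ 497.

x = 3395 px, y = 497 px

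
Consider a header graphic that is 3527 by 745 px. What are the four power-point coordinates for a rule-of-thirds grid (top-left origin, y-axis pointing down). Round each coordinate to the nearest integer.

(1176, 248), (2351, 248), (1176, 497), (2351, 497)

One third of 3527 is 1175.67; one third of 745 is 248.33.
Vertical third lines at x = 1176 and x = 2351; horizontal third lines at y = 248 and y = 497.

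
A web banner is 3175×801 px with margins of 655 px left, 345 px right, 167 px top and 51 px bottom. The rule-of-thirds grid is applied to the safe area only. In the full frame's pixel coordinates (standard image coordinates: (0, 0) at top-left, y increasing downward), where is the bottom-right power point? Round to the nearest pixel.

Content width = 3175 − 655 − 345 = 2175 px; content height = 801 − 167 − 51 = 583 px.
Bottom-right is two-thirds across and two-thirds down within the safe area.
x = 655 + 2 × 2175/3 = 655 + 1450.00 ≈ 2105
y = 167 + 2 × 583/3 = 167 + 388.67 ≈ 556

(2105, 556)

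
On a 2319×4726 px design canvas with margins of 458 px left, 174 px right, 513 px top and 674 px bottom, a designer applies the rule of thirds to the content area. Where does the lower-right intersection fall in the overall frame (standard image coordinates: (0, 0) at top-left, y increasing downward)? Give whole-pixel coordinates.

Content width = 2319 − 458 − 174 = 1687 px; content height = 4726 − 513 − 674 = 3539 px.
Lower-right is two-thirds across and two-thirds down within the content area.
x = 458 + 2 × 1687/3 = 458 + 1124.67 ≈ 1583
y = 513 + 2 × 3539/3 = 513 + 2359.33 ≈ 2872

(1583, 2872)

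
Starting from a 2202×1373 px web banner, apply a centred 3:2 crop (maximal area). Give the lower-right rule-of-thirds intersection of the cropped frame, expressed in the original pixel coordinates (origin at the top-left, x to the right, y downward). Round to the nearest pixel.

x = 1444 px, y = 915 px

2202/1373 > 3/2, so the 3:2 crop keeps the full height 1373 and trims width to 1373 × 3/2 = 2059.50 px.
Left offset = (2202 − 2059.50)/2 = 71.25 px; top offset = 0.
Lower-right is two-thirds across and two-thirds down within the crop:
x = 71.25 + 2 × 2059.50/3 ≈ 1444; y = 0.00 + 2 × 1373.00/3 ≈ 915.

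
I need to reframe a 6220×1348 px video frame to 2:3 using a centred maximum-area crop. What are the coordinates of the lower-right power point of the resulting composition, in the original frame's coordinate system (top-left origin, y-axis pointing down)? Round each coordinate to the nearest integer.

x = 3260 px, y = 899 px

6220/1348 > 2/3, so the 2:3 crop keeps the full height 1348 and trims width to 1348 × 2/3 = 898.67 px.
Left offset = (6220 − 898.67)/2 = 2660.67 px; top offset = 0.
Lower-right is two-thirds across and two-thirds down within the crop:
x = 2660.67 + 2 × 898.67/3 ≈ 3260; y = 0.00 + 2 × 1348.00/3 ≈ 899.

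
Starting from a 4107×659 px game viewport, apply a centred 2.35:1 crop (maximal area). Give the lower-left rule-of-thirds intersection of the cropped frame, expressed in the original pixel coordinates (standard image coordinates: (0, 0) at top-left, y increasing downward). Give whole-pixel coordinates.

4107/659 > 2.35/1, so the 2.35:1 crop keeps the full height 659 and trims width to 659 × 2.35/1 = 1548.65 px.
Left offset = (4107 − 1548.65)/2 = 1279.17 px; top offset = 0.
Lower-left is one-third across and two-thirds down within the crop:
x = 1279.17 + 1 × 1548.65/3 ≈ 1795; y = 0.00 + 2 × 659.00/3 ≈ 439.

x = 1795 px, y = 439 px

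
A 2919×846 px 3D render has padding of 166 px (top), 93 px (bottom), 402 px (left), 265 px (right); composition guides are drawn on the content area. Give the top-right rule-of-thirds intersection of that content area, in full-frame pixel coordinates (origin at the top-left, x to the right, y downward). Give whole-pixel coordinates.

Content width = 2919 − 402 − 265 = 2252 px; content height = 846 − 166 − 93 = 587 px.
Top-right is two-thirds across and one-third down within the content area.
x = 402 + 2 × 2252/3 = 402 + 1501.33 ≈ 1903
y = 166 + 1 × 587/3 = 166 + 195.67 ≈ 362

(1903, 362)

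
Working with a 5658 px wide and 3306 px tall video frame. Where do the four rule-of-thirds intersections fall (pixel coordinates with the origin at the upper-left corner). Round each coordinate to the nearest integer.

(1886, 1102), (3772, 1102), (1886, 2204), (3772, 2204)

One third of 5658 is 1886; one third of 3306 is 1102.
Vertical third lines at x = 1886 and x = 3772; horizontal third lines at y = 1102 and y = 2204.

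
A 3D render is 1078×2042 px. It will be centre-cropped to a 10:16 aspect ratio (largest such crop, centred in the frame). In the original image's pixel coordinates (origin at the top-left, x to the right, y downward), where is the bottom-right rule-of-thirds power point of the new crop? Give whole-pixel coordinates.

1078/2042 < 10/16, so the 10:16 crop keeps the full width 1078 and trims height to 1078 × 16/10 = 1724.80 px.
Top offset = (2042 − 1724.80)/2 = 158.60 px; left offset = 0.
Bottom-right is two-thirds across and two-thirds down within the crop:
x = 0.00 + 2 × 1078.00/3 ≈ 719; y = 158.60 + 2 × 1724.80/3 ≈ 1308.

(719, 1308)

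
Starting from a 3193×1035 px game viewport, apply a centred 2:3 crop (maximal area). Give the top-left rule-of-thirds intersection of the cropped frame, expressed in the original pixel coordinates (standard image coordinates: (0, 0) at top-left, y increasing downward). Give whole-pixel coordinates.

3193/1035 > 2/3, so the 2:3 crop keeps the full height 1035 and trims width to 1035 × 2/3 = 690.00 px.
Left offset = (3193 − 690.00)/2 = 1251.50 px; top offset = 0.
Top-left is one-third across and one-third down within the crop:
x = 1251.50 + 1 × 690.00/3 ≈ 1482; y = 0.00 + 1 × 1035.00/3 ≈ 345.

x = 1482 px, y = 345 px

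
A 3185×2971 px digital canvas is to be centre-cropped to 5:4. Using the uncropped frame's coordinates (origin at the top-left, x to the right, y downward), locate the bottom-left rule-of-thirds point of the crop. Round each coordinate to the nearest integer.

3185/2971 < 5/4, so the 5:4 crop keeps the full width 3185 and trims height to 3185 × 4/5 = 2548.00 px.
Top offset = (2971 − 2548.00)/2 = 211.50 px; left offset = 0.
Bottom-left is one-third across and two-thirds down within the crop:
x = 0.00 + 1 × 3185.00/3 ≈ 1062; y = 211.50 + 2 × 2548.00/3 ≈ 1910.

(1062, 1910)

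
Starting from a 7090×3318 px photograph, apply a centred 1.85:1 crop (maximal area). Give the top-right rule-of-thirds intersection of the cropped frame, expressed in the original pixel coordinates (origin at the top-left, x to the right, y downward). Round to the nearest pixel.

x = 4568 px, y = 1106 px

7090/3318 > 1.85/1, so the 1.85:1 crop keeps the full height 3318 and trims width to 3318 × 1.85/1 = 6138.30 px.
Left offset = (7090 − 6138.30)/2 = 475.85 px; top offset = 0.
Top-right is two-thirds across and one-third down within the crop:
x = 475.85 + 2 × 6138.30/3 ≈ 4568; y = 0.00 + 1 × 3318.00/3 ≈ 1106.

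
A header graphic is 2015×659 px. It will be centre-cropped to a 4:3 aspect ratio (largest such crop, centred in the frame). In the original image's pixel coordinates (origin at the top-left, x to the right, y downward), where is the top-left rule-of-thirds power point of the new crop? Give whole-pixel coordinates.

2015/659 > 4/3, so the 4:3 crop keeps the full height 659 and trims width to 659 × 4/3 = 878.67 px.
Left offset = (2015 − 878.67)/2 = 568.17 px; top offset = 0.
Top-left is one-third across and one-third down within the crop:
x = 568.17 + 1 × 878.67/3 ≈ 861; y = 0.00 + 1 × 659.00/3 ≈ 220.

x = 861 px, y = 220 px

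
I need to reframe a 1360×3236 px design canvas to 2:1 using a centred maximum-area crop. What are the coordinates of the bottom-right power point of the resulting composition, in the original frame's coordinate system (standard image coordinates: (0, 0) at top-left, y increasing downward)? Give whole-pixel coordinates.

x = 907 px, y = 1731 px

1360/3236 < 2/1, so the 2:1 crop keeps the full width 1360 and trims height to 1360 × 1/2 = 680.00 px.
Top offset = (3236 − 680.00)/2 = 1278.00 px; left offset = 0.
Bottom-right is two-thirds across and two-thirds down within the crop:
x = 0.00 + 2 × 1360.00/3 ≈ 907; y = 1278.00 + 2 × 680.00/3 ≈ 1731.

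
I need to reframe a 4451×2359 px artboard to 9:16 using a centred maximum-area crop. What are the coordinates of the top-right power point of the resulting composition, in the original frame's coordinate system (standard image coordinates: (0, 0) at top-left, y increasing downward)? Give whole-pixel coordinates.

4451/2359 > 9/16, so the 9:16 crop keeps the full height 2359 and trims width to 2359 × 9/16 = 1326.94 px.
Left offset = (4451 − 1326.94)/2 = 1562.03 px; top offset = 0.
Top-right is two-thirds across and one-third down within the crop:
x = 1562.03 + 2 × 1326.94/3 ≈ 2447; y = 0.00 + 1 × 2359.00/3 ≈ 786.

(2447, 786)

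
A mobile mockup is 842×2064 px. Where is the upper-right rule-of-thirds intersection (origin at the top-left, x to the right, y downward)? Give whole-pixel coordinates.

(561, 688)

The upper-right point sits two-thirds of the way across and one-third of the way down.
x = 2 × 842/3 ≈ 561; y = 1 × 2064/3 ≈ 688.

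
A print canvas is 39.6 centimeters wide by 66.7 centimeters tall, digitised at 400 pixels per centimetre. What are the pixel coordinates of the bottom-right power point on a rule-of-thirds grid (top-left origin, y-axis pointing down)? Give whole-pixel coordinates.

x = 10560 px, y = 17787 px

In pixels the canvas is 39.6 × 400 = 15840 wide and 66.7 × 400 = 26680 tall.
The bottom-right point is two-thirds across and two-thirds down:
x = 2 × 15840/3 ≈ 10560; y = 2 × 26680/3 ≈ 17787.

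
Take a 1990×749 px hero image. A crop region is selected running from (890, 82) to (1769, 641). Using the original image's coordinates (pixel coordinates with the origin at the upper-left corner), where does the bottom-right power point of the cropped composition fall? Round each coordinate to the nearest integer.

x = 1476 px, y = 455 px

Crop width = 1769 − 890 = 879 px; one third is 293.00 px.
Crop height = 641 − 82 = 559 px; one third is 186.33 px.
The bottom-right point is two-thirds across and two-thirds down within the crop:
x = 890 + 2 × 293.00 ≈ 1476; y = 82 + 2 × 186.33 ≈ 455.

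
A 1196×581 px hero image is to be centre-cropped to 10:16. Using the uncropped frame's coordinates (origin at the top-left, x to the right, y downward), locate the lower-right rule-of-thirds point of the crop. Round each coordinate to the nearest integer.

x = 659 px, y = 387 px

1196/581 > 10/16, so the 10:16 crop keeps the full height 581 and trims width to 581 × 10/16 = 363.12 px.
Left offset = (1196 − 363.12)/2 = 416.44 px; top offset = 0.
Lower-right is two-thirds across and two-thirds down within the crop:
x = 416.44 + 2 × 363.12/3 ≈ 659; y = 0.00 + 2 × 581.00/3 ≈ 387.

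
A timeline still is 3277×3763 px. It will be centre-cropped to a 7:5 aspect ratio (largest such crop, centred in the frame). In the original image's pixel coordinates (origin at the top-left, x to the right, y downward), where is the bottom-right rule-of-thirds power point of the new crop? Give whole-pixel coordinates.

3277/3763 < 7/5, so the 7:5 crop keeps the full width 3277 and trims height to 3277 × 5/7 = 2340.71 px.
Top offset = (3763 − 2340.71)/2 = 711.14 px; left offset = 0.
Bottom-right is two-thirds across and two-thirds down within the crop:
x = 0.00 + 2 × 3277.00/3 ≈ 2185; y = 711.14 + 2 × 2340.71/3 ≈ 2272.

x = 2185 px, y = 2272 px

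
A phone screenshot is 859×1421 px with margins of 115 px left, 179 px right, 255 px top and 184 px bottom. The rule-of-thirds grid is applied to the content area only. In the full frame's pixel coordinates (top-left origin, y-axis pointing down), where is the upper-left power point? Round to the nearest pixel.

Content width = 859 − 115 − 179 = 565 px; content height = 1421 − 255 − 184 = 982 px.
Upper-left is one-third across and one-third down within the content area.
x = 115 + 1 × 565/3 = 115 + 188.33 ≈ 303
y = 255 + 1 × 982/3 = 255 + 327.33 ≈ 582

(303, 582)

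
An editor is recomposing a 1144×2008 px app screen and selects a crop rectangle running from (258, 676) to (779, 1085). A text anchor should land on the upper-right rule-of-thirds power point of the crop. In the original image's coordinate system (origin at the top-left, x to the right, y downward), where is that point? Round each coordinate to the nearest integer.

x = 605 px, y = 812 px

Crop width = 779 − 258 = 521 px; one third is 173.67 px.
Crop height = 1085 − 676 = 409 px; one third is 136.33 px.
The upper-right point is two-thirds across and one-third down within the crop:
x = 258 + 2 × 173.67 ≈ 605; y = 676 + 1 × 136.33 ≈ 812.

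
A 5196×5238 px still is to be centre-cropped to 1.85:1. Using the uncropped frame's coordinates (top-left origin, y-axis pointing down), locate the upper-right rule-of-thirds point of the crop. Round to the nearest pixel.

5196/5238 < 1.85/1, so the 1.85:1 crop keeps the full width 5196 and trims height to 5196 × 1/1.85 = 2808.65 px.
Top offset = (5238 − 2808.65)/2 = 1214.68 px; left offset = 0.
Upper-right is two-thirds across and one-third down within the crop:
x = 0.00 + 2 × 5196.00/3 ≈ 3464; y = 1214.68 + 1 × 2808.65/3 ≈ 2151.

(3464, 2151)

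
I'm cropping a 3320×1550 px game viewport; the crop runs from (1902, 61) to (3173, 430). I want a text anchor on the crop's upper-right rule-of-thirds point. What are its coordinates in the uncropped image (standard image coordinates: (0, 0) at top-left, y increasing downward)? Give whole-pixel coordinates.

x = 2749 px, y = 184 px

Crop width = 3173 − 1902 = 1271 px; one third is 423.67 px.
Crop height = 430 − 61 = 369 px; one third is 123.00 px.
The upper-right point is two-thirds across and one-third down within the crop:
x = 1902 + 2 × 423.67 ≈ 2749; y = 61 + 1 × 123.00 ≈ 184.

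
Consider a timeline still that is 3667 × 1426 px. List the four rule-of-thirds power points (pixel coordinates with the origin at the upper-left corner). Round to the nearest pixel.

One third of 3667 is 1222.33; one third of 1426 is 475.33.
Vertical third lines at x = 1222 and x = 2445; horizontal third lines at y = 475 and y = 951.

(1222, 475), (2445, 475), (1222, 951), (2445, 951)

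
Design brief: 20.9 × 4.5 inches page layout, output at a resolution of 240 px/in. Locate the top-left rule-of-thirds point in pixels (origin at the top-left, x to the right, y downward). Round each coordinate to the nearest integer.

x = 1672 px, y = 360 px

In pixels the canvas is 20.9 × 240 = 5016 wide and 4.5 × 240 = 1080 tall.
The top-left point is one-third across and one-third down:
x = 1 × 5016/3 ≈ 1672; y = 1 × 1080/3 ≈ 360.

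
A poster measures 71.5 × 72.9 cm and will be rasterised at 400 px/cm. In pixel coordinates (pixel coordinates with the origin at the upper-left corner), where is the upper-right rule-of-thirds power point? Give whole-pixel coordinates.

(19067, 9720)

In pixels the canvas is 71.5 × 400 = 28600 wide and 72.9 × 400 = 29160 tall.
The upper-right point is two-thirds across and one-third down:
x = 2 × 28600/3 ≈ 19067; y = 1 × 29160/3 ≈ 9720.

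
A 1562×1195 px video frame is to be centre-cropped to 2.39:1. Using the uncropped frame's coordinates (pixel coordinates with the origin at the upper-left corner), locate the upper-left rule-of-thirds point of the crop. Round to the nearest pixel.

(521, 489)

1562/1195 < 2.39/1, so the 2.39:1 crop keeps the full width 1562 and trims height to 1562 × 1/2.39 = 653.56 px.
Top offset = (1195 − 653.56)/2 = 270.72 px; left offset = 0.
Upper-left is one-third across and one-third down within the crop:
x = 0.00 + 1 × 1562.00/3 ≈ 521; y = 270.72 + 1 × 653.56/3 ≈ 489.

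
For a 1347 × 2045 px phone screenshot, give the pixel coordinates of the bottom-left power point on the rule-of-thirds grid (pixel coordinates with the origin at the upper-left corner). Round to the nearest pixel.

(449, 1363)

The bottom-left point sits one-third of the way across and two-thirds of the way down.
x = 1 × 1347/3 ≈ 449; y = 2 × 2045/3 ≈ 1363.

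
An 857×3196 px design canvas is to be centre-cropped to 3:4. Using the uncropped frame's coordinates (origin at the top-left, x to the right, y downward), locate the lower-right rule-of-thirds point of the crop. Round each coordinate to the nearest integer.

857/3196 < 3/4, so the 3:4 crop keeps the full width 857 and trims height to 857 × 4/3 = 1142.67 px.
Top offset = (3196 − 1142.67)/2 = 1026.67 px; left offset = 0.
Lower-right is two-thirds across and two-thirds down within the crop:
x = 0.00 + 2 × 857.00/3 ≈ 571; y = 1026.67 + 2 × 1142.67/3 ≈ 1788.

x = 571 px, y = 1788 px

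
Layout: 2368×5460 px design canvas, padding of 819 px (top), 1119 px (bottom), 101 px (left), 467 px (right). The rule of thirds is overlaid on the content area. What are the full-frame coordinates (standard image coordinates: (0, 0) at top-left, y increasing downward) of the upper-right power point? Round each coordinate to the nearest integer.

x = 1301 px, y = 1993 px

Content width = 2368 − 101 − 467 = 1800 px; content height = 5460 − 819 − 1119 = 3522 px.
Upper-right is two-thirds across and one-third down within the content area.
x = 101 + 2 × 1800/3 = 101 + 1200.00 ≈ 1301
y = 819 + 1 × 3522/3 = 819 + 1174.00 ≈ 1993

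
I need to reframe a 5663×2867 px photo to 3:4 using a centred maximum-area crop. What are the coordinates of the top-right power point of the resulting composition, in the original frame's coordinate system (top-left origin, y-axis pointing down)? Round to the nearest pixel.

5663/2867 > 3/4, so the 3:4 crop keeps the full height 2867 and trims width to 2867 × 3/4 = 2150.25 px.
Left offset = (5663 − 2150.25)/2 = 1756.38 px; top offset = 0.
Top-right is two-thirds across and one-third down within the crop:
x = 1756.38 + 2 × 2150.25/3 ≈ 3190; y = 0.00 + 1 × 2867.00/3 ≈ 956.

x = 3190 px, y = 956 px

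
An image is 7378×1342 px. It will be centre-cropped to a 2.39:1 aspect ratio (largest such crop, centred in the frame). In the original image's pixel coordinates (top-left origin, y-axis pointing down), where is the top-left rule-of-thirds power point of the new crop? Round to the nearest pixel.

7378/1342 > 2.39/1, so the 2.39:1 crop keeps the full height 1342 and trims width to 1342 × 2.39/1 = 3207.38 px.
Left offset = (7378 − 3207.38)/2 = 2085.31 px; top offset = 0.
Top-left is one-third across and one-third down within the crop:
x = 2085.31 + 1 × 3207.38/3 ≈ 3154; y = 0.00 + 1 × 1342.00/3 ≈ 447.

x = 3154 px, y = 447 px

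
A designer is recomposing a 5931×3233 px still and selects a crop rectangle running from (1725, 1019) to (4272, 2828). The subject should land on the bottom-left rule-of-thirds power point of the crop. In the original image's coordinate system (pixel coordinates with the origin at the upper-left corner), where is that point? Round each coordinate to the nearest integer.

Crop width = 4272 − 1725 = 2547 px; one third is 849.00 px.
Crop height = 2828 − 1019 = 1809 px; one third is 603.00 px.
The bottom-left point is one-third across and two-thirds down within the crop:
x = 1725 + 1 × 849.00 ≈ 2574; y = 1019 + 2 × 603.00 ≈ 2225.

(2574, 2225)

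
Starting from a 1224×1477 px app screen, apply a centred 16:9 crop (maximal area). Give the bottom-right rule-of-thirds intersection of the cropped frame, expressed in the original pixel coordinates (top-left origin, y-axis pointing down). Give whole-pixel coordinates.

1224/1477 < 16/9, so the 16:9 crop keeps the full width 1224 and trims height to 1224 × 9/16 = 688.50 px.
Top offset = (1477 − 688.50)/2 = 394.25 px; left offset = 0.
Bottom-right is two-thirds across and two-thirds down within the crop:
x = 0.00 + 2 × 1224.00/3 ≈ 816; y = 394.25 + 2 × 688.50/3 ≈ 853.

x = 816 px, y = 853 px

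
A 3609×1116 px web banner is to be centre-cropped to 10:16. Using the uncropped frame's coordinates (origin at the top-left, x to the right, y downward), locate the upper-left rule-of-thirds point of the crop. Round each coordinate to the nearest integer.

x = 1688 px, y = 372 px

3609/1116 > 10/16, so the 10:16 crop keeps the full height 1116 and trims width to 1116 × 10/16 = 697.50 px.
Left offset = (3609 − 697.50)/2 = 1455.75 px; top offset = 0.
Upper-left is one-third across and one-third down within the crop:
x = 1455.75 + 1 × 697.50/3 ≈ 1688; y = 0.00 + 1 × 1116.00/3 ≈ 372.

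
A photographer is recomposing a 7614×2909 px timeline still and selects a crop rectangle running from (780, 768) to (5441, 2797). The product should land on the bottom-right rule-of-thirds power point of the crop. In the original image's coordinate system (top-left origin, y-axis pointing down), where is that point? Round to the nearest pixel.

x = 3887 px, y = 2121 px

Crop width = 5441 − 780 = 4661 px; one third is 1553.67 px.
Crop height = 2797 − 768 = 2029 px; one third is 676.33 px.
The bottom-right point is two-thirds across and two-thirds down within the crop:
x = 780 + 2 × 1553.67 ≈ 3887; y = 768 + 2 × 676.33 ≈ 2121.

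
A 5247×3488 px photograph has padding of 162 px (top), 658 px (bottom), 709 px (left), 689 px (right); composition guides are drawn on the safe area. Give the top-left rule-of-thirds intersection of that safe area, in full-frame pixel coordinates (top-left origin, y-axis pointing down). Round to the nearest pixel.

x = 1992 px, y = 1051 px

Content width = 5247 − 709 − 689 = 3849 px; content height = 3488 − 162 − 658 = 2668 px.
Top-left is one-third across and one-third down within the safe area.
x = 709 + 1 × 3849/3 = 709 + 1283.00 ≈ 1992
y = 162 + 1 × 2668/3 = 162 + 889.33 ≈ 1051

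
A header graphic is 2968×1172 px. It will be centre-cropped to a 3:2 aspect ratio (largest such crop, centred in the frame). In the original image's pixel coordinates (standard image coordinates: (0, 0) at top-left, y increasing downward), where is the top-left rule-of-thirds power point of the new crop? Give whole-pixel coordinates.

(1191, 391)

2968/1172 > 3/2, so the 3:2 crop keeps the full height 1172 and trims width to 1172 × 3/2 = 1758.00 px.
Left offset = (2968 − 1758.00)/2 = 605.00 px; top offset = 0.
Top-left is one-third across and one-third down within the crop:
x = 605.00 + 1 × 1758.00/3 ≈ 1191; y = 0.00 + 1 × 1172.00/3 ≈ 391.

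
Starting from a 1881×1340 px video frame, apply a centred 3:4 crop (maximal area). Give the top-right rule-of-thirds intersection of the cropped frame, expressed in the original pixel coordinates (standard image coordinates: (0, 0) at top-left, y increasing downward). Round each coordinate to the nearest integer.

x = 1108 px, y = 447 px

1881/1340 > 3/4, so the 3:4 crop keeps the full height 1340 and trims width to 1340 × 3/4 = 1005.00 px.
Left offset = (1881 − 1005.00)/2 = 438.00 px; top offset = 0.
Top-right is two-thirds across and one-third down within the crop:
x = 438.00 + 2 × 1005.00/3 ≈ 1108; y = 0.00 + 1 × 1340.00/3 ≈ 447.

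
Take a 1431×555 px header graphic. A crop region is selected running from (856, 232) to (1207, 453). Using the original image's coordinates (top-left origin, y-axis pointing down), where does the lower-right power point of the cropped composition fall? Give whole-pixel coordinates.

(1090, 379)

Crop width = 1207 − 856 = 351 px; one third is 117.00 px.
Crop height = 453 − 232 = 221 px; one third is 73.67 px.
The lower-right point is two-thirds across and two-thirds down within the crop:
x = 856 + 2 × 117.00 ≈ 1090; y = 232 + 2 × 73.67 ≈ 379.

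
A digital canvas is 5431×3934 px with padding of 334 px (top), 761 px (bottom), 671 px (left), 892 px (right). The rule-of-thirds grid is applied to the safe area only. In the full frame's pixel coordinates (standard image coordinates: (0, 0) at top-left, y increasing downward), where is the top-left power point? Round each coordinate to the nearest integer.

x = 1960 px, y = 1280 px

Content width = 5431 − 671 − 892 = 3868 px; content height = 3934 − 334 − 761 = 2839 px.
Top-left is one-third across and one-third down within the safe area.
x = 671 + 1 × 3868/3 = 671 + 1289.33 ≈ 1960
y = 334 + 1 × 2839/3 = 334 + 946.33 ≈ 1280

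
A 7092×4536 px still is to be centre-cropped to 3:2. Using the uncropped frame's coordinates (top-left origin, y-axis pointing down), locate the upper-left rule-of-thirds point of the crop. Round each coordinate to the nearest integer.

x = 2412 px, y = 1512 px

7092/4536 > 3/2, so the 3:2 crop keeps the full height 4536 and trims width to 4536 × 3/2 = 6804.00 px.
Left offset = (7092 − 6804.00)/2 = 144.00 px; top offset = 0.
Upper-left is one-third across and one-third down within the crop:
x = 144.00 + 1 × 6804.00/3 ≈ 2412; y = 0.00 + 1 × 4536.00/3 ≈ 1512.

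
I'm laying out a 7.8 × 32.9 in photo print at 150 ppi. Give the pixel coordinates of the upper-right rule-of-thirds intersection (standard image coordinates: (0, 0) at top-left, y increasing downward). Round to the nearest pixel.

In pixels the canvas is 7.8 × 150 = 1170 wide and 32.9 × 150 = 4935 tall.
The upper-right point is two-thirds across and one-third down:
x = 2 × 1170/3 ≈ 780; y = 1 × 4935/3 ≈ 1645.

x = 780 px, y = 1645 px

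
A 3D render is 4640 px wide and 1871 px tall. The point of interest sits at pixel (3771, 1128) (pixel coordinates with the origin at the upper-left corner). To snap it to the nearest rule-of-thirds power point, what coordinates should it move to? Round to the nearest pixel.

(3093, 1247)

Third lines: x ∈ {1547, 3093}, y ∈ {624, 1247}.
3771 is closer to x = 3093; 1128 is closer to y = 1247.
So the nearest intersection is the lower-right power point.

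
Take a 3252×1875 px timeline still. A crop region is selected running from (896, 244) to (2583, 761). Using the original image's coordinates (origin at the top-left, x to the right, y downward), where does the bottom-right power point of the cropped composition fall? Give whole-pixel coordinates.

Crop width = 2583 − 896 = 1687 px; one third is 562.33 px.
Crop height = 761 − 244 = 517 px; one third is 172.33 px.
The bottom-right point is two-thirds across and two-thirds down within the crop:
x = 896 + 2 × 562.33 ≈ 2021; y = 244 + 2 × 172.33 ≈ 589.

x = 2021 px, y = 589 px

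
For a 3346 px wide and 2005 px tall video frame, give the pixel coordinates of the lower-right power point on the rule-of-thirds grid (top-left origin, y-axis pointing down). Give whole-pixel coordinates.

The lower-right point sits two-thirds of the way across and two-thirds of the way down.
x = 2 × 3346/3 ≈ 2231; y = 2 × 2005/3 ≈ 1337.

x = 2231 px, y = 1337 px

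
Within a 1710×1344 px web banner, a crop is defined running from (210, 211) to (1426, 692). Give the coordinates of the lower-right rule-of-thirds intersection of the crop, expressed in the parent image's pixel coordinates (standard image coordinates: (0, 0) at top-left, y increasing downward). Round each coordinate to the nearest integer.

Crop width = 1426 − 210 = 1216 px; one third is 405.33 px.
Crop height = 692 − 211 = 481 px; one third is 160.33 px.
The lower-right point is two-thirds across and two-thirds down within the crop:
x = 210 + 2 × 405.33 ≈ 1021; y = 211 + 2 × 160.33 ≈ 532.

x = 1021 px, y = 532 px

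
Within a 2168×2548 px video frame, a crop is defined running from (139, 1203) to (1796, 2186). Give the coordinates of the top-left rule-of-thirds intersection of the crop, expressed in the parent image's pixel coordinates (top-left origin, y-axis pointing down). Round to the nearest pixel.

Crop width = 1796 − 139 = 1657 px; one third is 552.33 px.
Crop height = 2186 − 1203 = 983 px; one third is 327.67 px.
The top-left point is one-third across and one-third down within the crop:
x = 139 + 1 × 552.33 ≈ 691; y = 1203 + 1 × 327.67 ≈ 1531.

x = 691 px, y = 1531 px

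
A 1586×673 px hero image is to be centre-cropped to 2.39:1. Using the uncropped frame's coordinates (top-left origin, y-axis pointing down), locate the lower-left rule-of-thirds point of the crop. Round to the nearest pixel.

1586/673 < 2.39/1, so the 2.39:1 crop keeps the full width 1586 and trims height to 1586 × 1/2.39 = 663.60 px.
Top offset = (673 − 663.60)/2 = 4.70 px; left offset = 0.
Lower-left is one-third across and two-thirds down within the crop:
x = 0.00 + 1 × 1586.00/3 ≈ 529; y = 4.70 + 2 × 663.60/3 ≈ 447.

(529, 447)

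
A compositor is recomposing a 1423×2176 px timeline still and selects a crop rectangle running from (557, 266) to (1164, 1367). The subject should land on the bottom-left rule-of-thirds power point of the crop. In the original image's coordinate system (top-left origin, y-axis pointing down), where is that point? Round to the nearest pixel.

Crop width = 1164 − 557 = 607 px; one third is 202.33 px.
Crop height = 1367 − 266 = 1101 px; one third is 367.00 px.
The bottom-left point is one-third across and two-thirds down within the crop:
x = 557 + 1 × 202.33 ≈ 759; y = 266 + 2 × 367.00 ≈ 1000.

x = 759 px, y = 1000 px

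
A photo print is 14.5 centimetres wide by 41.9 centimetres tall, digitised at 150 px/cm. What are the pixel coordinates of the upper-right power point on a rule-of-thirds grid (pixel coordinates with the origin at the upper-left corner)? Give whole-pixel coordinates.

x = 1450 px, y = 2095 px

In pixels the canvas is 14.5 × 150 = 2175 wide and 41.9 × 150 = 6285 tall.
The upper-right point is two-thirds across and one-third down:
x = 2 × 2175/3 ≈ 1450; y = 1 × 6285/3 ≈ 2095.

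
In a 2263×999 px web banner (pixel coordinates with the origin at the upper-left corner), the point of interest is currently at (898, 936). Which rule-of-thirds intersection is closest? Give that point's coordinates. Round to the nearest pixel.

x = 754 px, y = 666 px

Third lines: x ∈ {754, 1509}, y ∈ {333, 666}.
898 is closer to x = 754; 936 is closer to y = 666.
So the nearest intersection is the lower-left power point.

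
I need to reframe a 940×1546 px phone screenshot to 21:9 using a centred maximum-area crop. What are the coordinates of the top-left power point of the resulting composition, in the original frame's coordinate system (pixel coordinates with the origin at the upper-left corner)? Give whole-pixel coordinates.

(313, 706)

940/1546 < 21/9, so the 21:9 crop keeps the full width 940 and trims height to 940 × 9/21 = 402.86 px.
Top offset = (1546 − 402.86)/2 = 571.57 px; left offset = 0.
Top-left is one-third across and one-third down within the crop:
x = 0.00 + 1 × 940.00/3 ≈ 313; y = 571.57 + 1 × 402.86/3 ≈ 706.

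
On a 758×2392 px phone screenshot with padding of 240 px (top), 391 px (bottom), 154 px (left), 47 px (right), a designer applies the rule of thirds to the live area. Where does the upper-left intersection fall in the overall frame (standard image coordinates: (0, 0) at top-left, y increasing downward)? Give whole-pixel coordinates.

Content width = 758 − 154 − 47 = 557 px; content height = 2392 − 240 − 391 = 1761 px.
Upper-left is one-third across and one-third down within the live area.
x = 154 + 1 × 557/3 = 154 + 185.67 ≈ 340
y = 240 + 1 × 1761/3 = 240 + 587.00 ≈ 827

x = 340 px, y = 827 px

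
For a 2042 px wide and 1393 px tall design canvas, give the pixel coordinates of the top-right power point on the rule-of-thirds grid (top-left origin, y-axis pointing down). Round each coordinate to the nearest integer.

The top-right point sits two-thirds of the way across and one-third of the way down.
x = 2 × 2042/3 ≈ 1361; y = 1 × 1393/3 ≈ 464.

x = 1361 px, y = 464 px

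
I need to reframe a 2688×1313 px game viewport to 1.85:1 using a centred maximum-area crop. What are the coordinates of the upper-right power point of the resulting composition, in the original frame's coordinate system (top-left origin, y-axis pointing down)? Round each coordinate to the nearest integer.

(1749, 438)

2688/1313 > 1.85/1, so the 1.85:1 crop keeps the full height 1313 and trims width to 1313 × 1.85/1 = 2429.05 px.
Left offset = (2688 − 2429.05)/2 = 129.47 px; top offset = 0.
Upper-right is two-thirds across and one-third down within the crop:
x = 129.47 + 2 × 2429.05/3 ≈ 1749; y = 0.00 + 1 × 1313.00/3 ≈ 438.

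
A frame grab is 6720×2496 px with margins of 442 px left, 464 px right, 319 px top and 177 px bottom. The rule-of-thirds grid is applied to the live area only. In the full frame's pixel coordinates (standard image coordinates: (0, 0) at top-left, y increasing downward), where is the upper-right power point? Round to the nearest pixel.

x = 4318 px, y = 986 px

Content width = 6720 − 442 − 464 = 5814 px; content height = 2496 − 319 − 177 = 2000 px.
Upper-right is two-thirds across and one-third down within the live area.
x = 442 + 2 × 5814/3 = 442 + 3876.00 ≈ 4318
y = 319 + 1 × 2000/3 = 319 + 666.67 ≈ 986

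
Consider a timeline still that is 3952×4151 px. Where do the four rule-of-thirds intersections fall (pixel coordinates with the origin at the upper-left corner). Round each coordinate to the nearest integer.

One third of 3952 is 1317.33; one third of 4151 is 1383.67.
Vertical third lines at x = 1317 and x = 2635; horizontal third lines at y = 1384 and y = 2767.

(1317, 1384), (2635, 1384), (1317, 2767), (2635, 2767)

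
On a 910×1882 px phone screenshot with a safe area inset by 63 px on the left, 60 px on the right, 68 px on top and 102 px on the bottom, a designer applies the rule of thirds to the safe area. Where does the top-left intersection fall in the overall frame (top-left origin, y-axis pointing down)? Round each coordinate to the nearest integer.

(325, 639)

Content width = 910 − 63 − 60 = 787 px; content height = 1882 − 68 − 102 = 1712 px.
Top-left is one-third across and one-third down within the safe area.
x = 63 + 1 × 787/3 = 63 + 262.33 ≈ 325
y = 68 + 1 × 1712/3 = 68 + 570.67 ≈ 639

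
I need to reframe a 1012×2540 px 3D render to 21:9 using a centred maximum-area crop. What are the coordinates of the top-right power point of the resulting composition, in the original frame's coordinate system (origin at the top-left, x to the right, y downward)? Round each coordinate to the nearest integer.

1012/2540 < 21/9, so the 21:9 crop keeps the full width 1012 and trims height to 1012 × 9/21 = 433.71 px.
Top offset = (2540 − 433.71)/2 = 1053.14 px; left offset = 0.
Top-right is two-thirds across and one-third down within the crop:
x = 0.00 + 2 × 1012.00/3 ≈ 675; y = 1053.14 + 1 × 433.71/3 ≈ 1198.

x = 675 px, y = 1198 px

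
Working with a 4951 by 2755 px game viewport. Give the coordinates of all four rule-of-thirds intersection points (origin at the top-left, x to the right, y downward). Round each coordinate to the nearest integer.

(1650, 918), (3301, 918), (1650, 1837), (3301, 1837)

One third of 4951 is 1650.33; one third of 2755 is 918.33.
Vertical third lines at x = 1650 and x = 3301; horizontal third lines at y = 918 and y = 1837.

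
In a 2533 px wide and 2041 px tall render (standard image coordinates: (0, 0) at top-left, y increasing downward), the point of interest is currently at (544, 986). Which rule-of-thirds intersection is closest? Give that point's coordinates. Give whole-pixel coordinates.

Third lines: x ∈ {844, 1689}, y ∈ {680, 1361}.
544 is closer to x = 844; 986 is closer to y = 680.
So the nearest intersection is the upper-left power point.

x = 844 px, y = 680 px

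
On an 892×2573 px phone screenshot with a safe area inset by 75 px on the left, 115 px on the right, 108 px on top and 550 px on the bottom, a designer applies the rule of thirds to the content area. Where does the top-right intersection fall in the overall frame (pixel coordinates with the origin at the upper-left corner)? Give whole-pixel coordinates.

x = 543 px, y = 746 px

Content width = 892 − 75 − 115 = 702 px; content height = 2573 − 108 − 550 = 1915 px.
Top-right is two-thirds across and one-third down within the content area.
x = 75 + 2 × 702/3 = 75 + 468.00 ≈ 543
y = 108 + 1 × 1915/3 = 108 + 638.33 ≈ 746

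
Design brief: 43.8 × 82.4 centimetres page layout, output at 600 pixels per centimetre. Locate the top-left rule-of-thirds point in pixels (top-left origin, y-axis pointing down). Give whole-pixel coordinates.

In pixels the canvas is 43.8 × 600 = 26280 wide and 82.4 × 600 = 49440 tall.
The top-left point is one-third across and one-third down:
x = 1 × 26280/3 ≈ 8760; y = 1 × 49440/3 ≈ 16480.

x = 8760 px, y = 16480 px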